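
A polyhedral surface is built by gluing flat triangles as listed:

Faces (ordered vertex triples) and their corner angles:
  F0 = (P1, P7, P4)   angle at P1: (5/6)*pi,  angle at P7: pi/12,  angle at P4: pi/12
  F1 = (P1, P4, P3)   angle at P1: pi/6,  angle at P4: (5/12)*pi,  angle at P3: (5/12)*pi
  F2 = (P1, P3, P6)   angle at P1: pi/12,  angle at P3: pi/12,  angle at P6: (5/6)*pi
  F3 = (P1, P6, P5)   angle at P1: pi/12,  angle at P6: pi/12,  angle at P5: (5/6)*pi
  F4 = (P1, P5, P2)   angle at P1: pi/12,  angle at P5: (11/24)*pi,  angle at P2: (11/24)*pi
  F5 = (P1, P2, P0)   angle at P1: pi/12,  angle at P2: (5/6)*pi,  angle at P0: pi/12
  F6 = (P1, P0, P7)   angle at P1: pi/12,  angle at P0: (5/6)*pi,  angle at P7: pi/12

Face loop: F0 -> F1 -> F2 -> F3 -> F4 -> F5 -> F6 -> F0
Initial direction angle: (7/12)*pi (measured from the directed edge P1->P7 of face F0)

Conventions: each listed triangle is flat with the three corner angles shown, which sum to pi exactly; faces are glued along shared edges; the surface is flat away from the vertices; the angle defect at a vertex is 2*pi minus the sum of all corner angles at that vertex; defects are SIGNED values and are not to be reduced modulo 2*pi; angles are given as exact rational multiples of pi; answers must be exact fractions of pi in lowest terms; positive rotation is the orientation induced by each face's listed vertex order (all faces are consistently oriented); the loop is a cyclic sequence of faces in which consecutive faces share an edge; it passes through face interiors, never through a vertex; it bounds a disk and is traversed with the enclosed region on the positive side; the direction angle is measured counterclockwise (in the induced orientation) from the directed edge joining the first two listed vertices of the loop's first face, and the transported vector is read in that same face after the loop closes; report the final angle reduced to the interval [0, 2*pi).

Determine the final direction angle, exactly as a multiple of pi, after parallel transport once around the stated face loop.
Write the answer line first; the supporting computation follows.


Answer: final direction angle = (7/6)*pi

enclosed vertex P1: corner angles sum to (17/12)*pi, defect = 2*pi - (17/12)*pi = (7/12)*pi
the final direction is the initial angle plus the enclosed defects, taken mod 2*pi in the induced orientation
final angle = (7/12)*pi + (7/12)*pi = (7/6)*pi (mod 2*pi)


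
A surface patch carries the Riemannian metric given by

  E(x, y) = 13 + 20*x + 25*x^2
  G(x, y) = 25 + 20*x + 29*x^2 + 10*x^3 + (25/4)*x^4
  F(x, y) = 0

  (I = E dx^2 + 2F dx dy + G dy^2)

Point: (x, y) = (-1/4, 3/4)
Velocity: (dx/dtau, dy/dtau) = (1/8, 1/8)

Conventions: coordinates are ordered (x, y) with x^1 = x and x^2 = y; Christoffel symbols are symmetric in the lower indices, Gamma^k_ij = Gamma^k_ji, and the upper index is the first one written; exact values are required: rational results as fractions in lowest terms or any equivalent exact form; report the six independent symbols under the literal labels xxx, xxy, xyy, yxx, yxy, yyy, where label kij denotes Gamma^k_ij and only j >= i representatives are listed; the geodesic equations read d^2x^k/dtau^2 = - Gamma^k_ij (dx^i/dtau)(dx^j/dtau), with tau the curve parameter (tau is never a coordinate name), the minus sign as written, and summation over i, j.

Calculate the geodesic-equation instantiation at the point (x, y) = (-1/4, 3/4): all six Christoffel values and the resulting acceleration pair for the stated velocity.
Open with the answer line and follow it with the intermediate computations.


Answer: Gamma_xxx = 20/51, Gamma_xxy = 0, Gamma_xyy = -149/408, Gamma_yxx = 0, Gamma_yxy = 24/149, Gamma_yyy = 0; accelerations (d^2x/dtau^2, d^2y/dtau^2) = (-11/26112, -3/596)

E = 153/16, F = 0, G = 22201/1024 at the point
E_x = 15/2, E_y = 0, F_x = 0, F_y = 0, G_x = 447/64, G_y = 0
EG - F^2 = 3396753/16384;  g^inv = (16384/3396753) * [[22201/1024, 0], [0, 153/16]]
first-kind symbols [ij,l] = (1/2)(d_i g_jl + d_j g_il - d_l g_ij): [xx,x] = E_x/2 = 15/4, [xx,y] = F_x - E_y/2 = 0, [xy,x] = E_y/2 = 0, [xy,y] = G_x/2 = 447/128, [yy,x] = F_y - G_x/2 = -447/128, [yy,y] = G_y/2 = 0
Gamma^x_ij = (G*[ij,x] - F*[ij,y])/(EG - F^2), Gamma^y_ij = (E*[ij,y] - F*[ij,x])/(EG - F^2)
Gamma_xxx = 20/51, Gamma_xxy = 0, Gamma_xyy = -149/408, Gamma_yxx = 0, Gamma_yxy = 24/149, Gamma_yyy = 0
d^2x/dtau^2 = -(Gamma_xxx*(1/8)^2 + 2*Gamma_xxy*(1/8)*(1/8) + Gamma_xyy*(1/8)^2) = -11/26112
d^2y/dtau^2 = -(Gamma_yxx*(1/8)^2 + 2*Gamma_yxy*(1/8)*(1/8) + Gamma_yyy*(1/8)^2) = -3/596


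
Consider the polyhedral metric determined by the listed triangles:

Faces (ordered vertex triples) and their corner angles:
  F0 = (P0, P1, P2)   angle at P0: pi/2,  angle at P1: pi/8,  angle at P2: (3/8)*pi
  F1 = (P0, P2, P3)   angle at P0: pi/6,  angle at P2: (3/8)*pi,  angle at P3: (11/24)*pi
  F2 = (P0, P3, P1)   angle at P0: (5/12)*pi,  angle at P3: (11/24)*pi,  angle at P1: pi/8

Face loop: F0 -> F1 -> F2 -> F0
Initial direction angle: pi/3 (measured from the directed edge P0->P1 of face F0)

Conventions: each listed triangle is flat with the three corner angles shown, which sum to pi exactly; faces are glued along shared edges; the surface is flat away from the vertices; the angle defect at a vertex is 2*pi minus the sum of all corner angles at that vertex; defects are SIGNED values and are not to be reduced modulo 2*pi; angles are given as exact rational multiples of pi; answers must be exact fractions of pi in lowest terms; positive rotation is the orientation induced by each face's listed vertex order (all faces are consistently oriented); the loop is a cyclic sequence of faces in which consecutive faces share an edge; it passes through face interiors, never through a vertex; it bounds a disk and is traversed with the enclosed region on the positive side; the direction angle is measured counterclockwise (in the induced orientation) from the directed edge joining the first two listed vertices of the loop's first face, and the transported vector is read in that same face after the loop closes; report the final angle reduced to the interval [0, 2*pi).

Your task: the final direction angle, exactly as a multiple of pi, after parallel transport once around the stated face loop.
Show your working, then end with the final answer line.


enclosed vertex P0: corner angles sum to (13/12)*pi, defect = 2*pi - (13/12)*pi = (11/12)*pi
adding the enclosed defects to the starting angle (mod 2*pi, induced orientation) gives the holonomy
final angle = pi/3 + (11/12)*pi = (5/4)*pi (mod 2*pi)

Answer: final direction angle = (5/4)*pi


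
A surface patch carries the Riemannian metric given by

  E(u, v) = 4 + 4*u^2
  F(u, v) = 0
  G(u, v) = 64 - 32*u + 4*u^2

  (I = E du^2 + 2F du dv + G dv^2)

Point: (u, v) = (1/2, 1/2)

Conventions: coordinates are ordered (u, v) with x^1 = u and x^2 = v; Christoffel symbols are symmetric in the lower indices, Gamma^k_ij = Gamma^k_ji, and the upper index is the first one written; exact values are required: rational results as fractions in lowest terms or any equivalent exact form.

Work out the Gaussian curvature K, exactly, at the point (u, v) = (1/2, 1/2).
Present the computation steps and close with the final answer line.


E = 5, F = 0, G = 49, EG - F^2 = 245 at the point
E_u = 4, E_v = 0, F_u = 0, F_v = 0, G_u = -28, G_v = 0
E_vv = 0, F_uv = 0, G_uu = 8
Compute both Brioschi determinants and normalise by (EG - F^2)^2.
M1 = [[-E_vv/2 + F_uv - G_uu/2, E_u/2, F_u - E_v/2], [F_v - G_u/2, E, F], [G_v/2, F, G]] = [[-4, 2, 0], [14, 5, 0], [0, 0, 49]]; det M1 = -2352
M2 = [[0, E_v/2, G_u/2], [E_v/2, E, F], [G_u/2, F, G]] = [[0, 0, -14], [0, 5, 0], [-14, 0, 49]]; det M2 = -980
det M1 - det M2 = -1372; K = -1372 / (245)^2 = -4/175

Answer: K = -4/175


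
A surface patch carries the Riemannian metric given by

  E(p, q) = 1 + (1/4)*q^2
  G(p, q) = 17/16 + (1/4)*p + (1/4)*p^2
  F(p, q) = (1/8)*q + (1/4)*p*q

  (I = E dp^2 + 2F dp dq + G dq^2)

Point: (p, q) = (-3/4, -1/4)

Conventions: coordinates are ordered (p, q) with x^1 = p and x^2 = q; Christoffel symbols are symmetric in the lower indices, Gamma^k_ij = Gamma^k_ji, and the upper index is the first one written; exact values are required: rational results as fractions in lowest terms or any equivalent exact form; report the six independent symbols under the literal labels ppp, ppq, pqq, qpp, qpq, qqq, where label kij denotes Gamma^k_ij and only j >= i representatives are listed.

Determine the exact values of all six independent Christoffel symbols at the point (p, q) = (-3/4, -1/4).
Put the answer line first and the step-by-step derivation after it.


Answer: Gamma_ppp = 0, Gamma_ppq = -2/33, Gamma_pqq = 0, Gamma_qpp = 0, Gamma_qpq = -2/33, Gamma_qqq = 0

E = 65/64, F = 1/64, G = 65/64 at the point
E_p = 0, E_q = -1/8, F_p = -1/16, F_q = -1/16, G_p = -1/8, G_q = 0
EG - F^2 = 33/32;  g^inv = (32/33) * [[65/64, -1/64], [-1/64, 65/64]]
first-kind symbols [ij,l] = (1/2)(d_i g_jl + d_j g_il - d_l g_ij): [pp,p] = E_p/2 = 0, [pp,q] = F_p - E_q/2 = 0, [pq,p] = E_q/2 = -1/16, [pq,q] = G_p/2 = -1/16, [qq,p] = F_q - G_p/2 = 0, [qq,q] = G_q/2 = 0
Gamma^p_ij = (G*[ij,p] - F*[ij,q])/(EG - F^2), Gamma^q_ij = (E*[ij,q] - F*[ij,p])/(EG - F^2)


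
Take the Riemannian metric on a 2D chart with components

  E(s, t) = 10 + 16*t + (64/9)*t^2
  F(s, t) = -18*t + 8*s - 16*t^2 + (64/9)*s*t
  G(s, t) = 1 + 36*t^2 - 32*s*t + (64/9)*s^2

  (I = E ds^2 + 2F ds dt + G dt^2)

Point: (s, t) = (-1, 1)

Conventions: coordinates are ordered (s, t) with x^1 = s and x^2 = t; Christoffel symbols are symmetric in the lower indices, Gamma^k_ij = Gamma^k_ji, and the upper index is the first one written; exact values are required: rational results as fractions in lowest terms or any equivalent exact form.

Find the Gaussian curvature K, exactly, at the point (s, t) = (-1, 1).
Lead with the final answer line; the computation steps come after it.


Answer: K = -144/237169

E = 298/9, F = -442/9, G = 685/9, EG - F^2 = 974/9 at the point
E_s = 0, E_t = 272/9, F_s = 136/9, F_t = -514/9, G_s = -416/9, G_t = 104
E_tt = 128/9, F_st = 64/9, G_ss = 128/9
Using the Brioschi determinant formula for K from the metric derivatives:
M1 = [[-E_tt/2 + F_st - G_ss/2, E_s/2, F_s - E_t/2], [F_t - G_s/2, E, F], [G_t/2, F, G]] = [[-64/9, 0, 0], [-34, 298/9, -442/9], [52, -442/9, 685/9]]; det M1 = -62336/81
M2 = [[0, E_t/2, G_s/2], [E_t/2, E, F], [G_s/2, F, G]] = [[0, 136/9, -208/9], [136/9, 298/9, -442/9], [-208/9, -442/9, 685/9]]; det M2 = -61760/81
det M1 - det M2 = -64/9; K = -64/9 / (974/9)^2 = -144/237169


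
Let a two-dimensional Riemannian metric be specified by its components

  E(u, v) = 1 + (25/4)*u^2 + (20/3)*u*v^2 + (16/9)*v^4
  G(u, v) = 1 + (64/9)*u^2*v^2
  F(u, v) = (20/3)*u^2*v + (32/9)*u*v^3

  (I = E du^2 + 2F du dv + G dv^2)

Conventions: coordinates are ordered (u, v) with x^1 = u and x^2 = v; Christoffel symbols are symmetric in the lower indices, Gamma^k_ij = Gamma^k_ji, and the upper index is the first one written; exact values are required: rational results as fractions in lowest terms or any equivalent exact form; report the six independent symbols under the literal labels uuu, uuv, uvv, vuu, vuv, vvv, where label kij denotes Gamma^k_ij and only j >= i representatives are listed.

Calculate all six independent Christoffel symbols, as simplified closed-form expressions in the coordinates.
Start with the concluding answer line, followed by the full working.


Answer: Gamma_uuu = (225*u + 120*v^2)/(256*u^2*v^2 + 225*u^2 + 240*u*v^2 + 64*v^4 + 36), Gamma_uuv = (240*u*v + 128*v^3)/(256*u^2*v^2 + 225*u^2 + 240*u*v^2 + 64*v^4 + 36), Gamma_uvv = (240*u^2 + 128*u*v^2)/(256*u^2*v^2 + 225*u^2 + 240*u*v^2 + 64*v^4 + 36), Gamma_vuu = 240*u*v/(256*u^2*v^2 + 225*u^2 + 240*u*v^2 + 64*v^4 + 36), Gamma_vuv = 256*u*v^2/(256*u^2*v^2 + 225*u^2 + 240*u*v^2 + 64*v^4 + 36), Gamma_vvv = 256*u^2*v/(256*u^2*v^2 + 225*u^2 + 240*u*v^2 + 64*v^4 + 36)

E = 1 + (25/4)*u^2 + (20/3)*u*v^2 + (16/9)*v^4; F = (20/3)*u^2*v + (32/9)*u*v^3; G = 1 + (64/9)*u^2*v^2
Gamma^k_ij = (1/2) g^{kl} (d_i g_jl + d_j g_il - d_l g_ij), with g^inv = (1/(EG-F^2)) [[G, -F], [-F, E]]
first partials: E_u = (25/2)*u + (20/3)*v^2, E_v = (40/3)*u*v + (64/9)*v^3, F_u = (40/3)*u*v + (32/9)*v^3, F_v = (20/3)*u^2 + (32/3)*u*v^2, G_u = (128/9)*u*v^2, G_v = (128/9)*u^2*v
D = EG - F^2 = 1 + (25/4)*u^2 + (20/3)*u*v^2 + (16/9)*v^4 + (64/9)*u^2*v^2
expanded: Gamma^u_uu = (G E_u - 2F F_u + F E_v)/(2D), Gamma^u_uv = (G E_v - F G_u)/(2D), Gamma^u_vv = (2G F_v - G G_u - F G_v)/(2D), Gamma^v_uu = (2E F_u - E E_v - F E_u)/(2D), Gamma^v_uv = (E G_u - F E_v)/(2D), Gamma^v_vv = (E G_v - 2F F_v + F G_u)/(2D); substitute and cancel common factors


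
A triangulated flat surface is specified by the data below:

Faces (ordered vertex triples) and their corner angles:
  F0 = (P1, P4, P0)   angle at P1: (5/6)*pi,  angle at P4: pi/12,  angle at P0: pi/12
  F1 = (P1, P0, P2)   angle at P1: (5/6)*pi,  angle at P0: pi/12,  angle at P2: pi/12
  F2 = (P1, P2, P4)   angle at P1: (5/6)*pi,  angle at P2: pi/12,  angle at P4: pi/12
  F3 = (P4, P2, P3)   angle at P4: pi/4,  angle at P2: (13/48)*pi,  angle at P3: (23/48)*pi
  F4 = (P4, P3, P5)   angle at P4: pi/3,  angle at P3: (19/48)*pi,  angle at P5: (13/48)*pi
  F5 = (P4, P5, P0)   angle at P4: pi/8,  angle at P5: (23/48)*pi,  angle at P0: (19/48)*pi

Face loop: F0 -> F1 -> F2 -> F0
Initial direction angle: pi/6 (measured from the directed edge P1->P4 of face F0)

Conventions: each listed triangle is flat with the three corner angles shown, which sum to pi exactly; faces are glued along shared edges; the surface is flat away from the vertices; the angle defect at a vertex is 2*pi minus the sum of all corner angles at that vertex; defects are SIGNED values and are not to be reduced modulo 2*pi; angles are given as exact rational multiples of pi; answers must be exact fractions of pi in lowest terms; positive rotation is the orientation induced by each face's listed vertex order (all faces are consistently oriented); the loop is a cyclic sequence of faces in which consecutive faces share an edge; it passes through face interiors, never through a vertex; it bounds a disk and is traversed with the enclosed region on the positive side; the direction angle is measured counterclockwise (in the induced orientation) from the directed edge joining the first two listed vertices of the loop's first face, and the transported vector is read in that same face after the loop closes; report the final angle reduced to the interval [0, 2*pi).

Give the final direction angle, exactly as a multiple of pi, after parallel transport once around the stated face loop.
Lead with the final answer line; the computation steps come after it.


Answer: final direction angle = (5/3)*pi

enclosed vertex P1: corner angles sum to (5/2)*pi, defect = 2*pi - (5/2)*pi = -pi/2
summing the enclosed defects onto the initial angle, mod 2*pi in the induced orientation:
final angle = pi/6 - pi/2 = (5/3)*pi (mod 2*pi)


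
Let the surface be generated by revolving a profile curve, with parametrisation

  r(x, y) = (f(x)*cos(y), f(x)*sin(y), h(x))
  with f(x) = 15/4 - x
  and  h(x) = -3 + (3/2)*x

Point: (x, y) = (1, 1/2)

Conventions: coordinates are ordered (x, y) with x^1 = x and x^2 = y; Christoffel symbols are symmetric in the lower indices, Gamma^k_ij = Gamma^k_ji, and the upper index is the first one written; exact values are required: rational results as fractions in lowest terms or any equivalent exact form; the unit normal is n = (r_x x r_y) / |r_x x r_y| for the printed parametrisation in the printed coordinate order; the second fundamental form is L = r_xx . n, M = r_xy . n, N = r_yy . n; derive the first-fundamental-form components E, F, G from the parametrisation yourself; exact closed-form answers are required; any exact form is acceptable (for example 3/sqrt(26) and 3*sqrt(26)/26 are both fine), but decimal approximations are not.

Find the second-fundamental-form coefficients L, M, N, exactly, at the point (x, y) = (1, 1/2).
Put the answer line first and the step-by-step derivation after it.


Answer: L = 0, M = 0, N = 33*sqrt(13)/52

f = 11/4, f' = -1, f'' = 0, h' = 3/2, h'' = 0
E = 13/4, F = 0, G = 121/16; answer radicand W^2 = 13/4
unnormalised second-form numerators: l = 0, m = 0, n = 33/8; L = l/sqrt(13/4), and similarly M = m/sqrt(W^2), N = n/sqrt(W^2)


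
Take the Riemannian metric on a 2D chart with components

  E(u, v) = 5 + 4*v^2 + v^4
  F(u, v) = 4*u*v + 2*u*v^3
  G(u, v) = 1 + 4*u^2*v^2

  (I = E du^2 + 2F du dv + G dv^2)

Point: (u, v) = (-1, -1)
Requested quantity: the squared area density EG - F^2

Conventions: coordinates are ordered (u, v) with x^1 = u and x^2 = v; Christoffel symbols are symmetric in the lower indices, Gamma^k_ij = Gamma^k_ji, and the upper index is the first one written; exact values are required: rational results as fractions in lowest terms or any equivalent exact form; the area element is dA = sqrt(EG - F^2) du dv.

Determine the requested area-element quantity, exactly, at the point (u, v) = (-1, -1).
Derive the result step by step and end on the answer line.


E = 10, F = 6, G = 5; EG - F^2 = 14

Answer: EG - F^2 = 14


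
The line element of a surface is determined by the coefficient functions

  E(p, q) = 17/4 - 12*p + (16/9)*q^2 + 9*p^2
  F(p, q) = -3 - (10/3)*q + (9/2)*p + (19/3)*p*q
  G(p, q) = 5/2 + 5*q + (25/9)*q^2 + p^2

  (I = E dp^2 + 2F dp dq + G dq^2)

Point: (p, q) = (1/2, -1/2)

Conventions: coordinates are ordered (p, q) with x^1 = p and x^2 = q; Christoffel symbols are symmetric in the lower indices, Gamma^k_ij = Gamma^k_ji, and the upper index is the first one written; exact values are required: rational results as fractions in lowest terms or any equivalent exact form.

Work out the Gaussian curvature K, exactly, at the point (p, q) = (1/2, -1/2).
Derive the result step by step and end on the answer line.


E = 17/18, F = -2/3, G = 17/18, EG - F^2 = 145/324 at the point
E_p = -3, E_q = -16/9, F_p = 4/3, F_q = -1/6, G_p = 1, G_q = 20/9
E_qq = 32/9, F_pq = 19/3, G_pp = 2
Apply the Brioschi formula K = (det M1 - det M2)/(EG - F^2)^2 over the derivative matrices of E, F, G.
M1 = [[-E_qq/2 + F_pq - G_pp/2, E_p/2, F_p - E_q/2], [F_q - G_p/2, E, F], [G_q/2, F, G]] = [[32/9, -3/2, 20/9], [-2/3, 17/18, -2/3], [10/9, -2/3, 17/18]]; det M1 = 67/162
M2 = [[0, E_q/2, G_p/2], [E_q/2, E, F], [G_p/2, F, G]] = [[0, -8/9, 1/2], [-8/9, 17/18, -2/3], [1/2, -2/3, 17/18]]; det M2 = -2273/5832
det M1 - det M2 = 4685/5832; K = 4685/5832 / (145/324)^2 = 16866/4205

Answer: K = 16866/4205


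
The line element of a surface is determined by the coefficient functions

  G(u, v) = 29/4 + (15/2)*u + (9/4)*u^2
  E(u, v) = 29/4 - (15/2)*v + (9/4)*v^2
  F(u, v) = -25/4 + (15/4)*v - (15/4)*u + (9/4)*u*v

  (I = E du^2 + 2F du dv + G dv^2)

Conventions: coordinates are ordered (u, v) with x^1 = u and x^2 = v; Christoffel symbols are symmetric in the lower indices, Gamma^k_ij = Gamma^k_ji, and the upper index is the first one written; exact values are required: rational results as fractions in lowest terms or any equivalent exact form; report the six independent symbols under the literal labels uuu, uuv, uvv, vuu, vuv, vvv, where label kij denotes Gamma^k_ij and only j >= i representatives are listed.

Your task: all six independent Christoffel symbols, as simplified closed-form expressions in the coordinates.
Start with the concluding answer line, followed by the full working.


Answer: Gamma_uuu = 0, Gamma_uuv = (3*v - 5)/(3*u^2 + 10*u + 3*v^2 - 10*v + 18), Gamma_uvv = 0, Gamma_vuu = 0, Gamma_vuv = (3*u + 5)/(3*u^2 + 10*u + 3*v^2 - 10*v + 18), Gamma_vvv = 0

E = 29/4 - (15/2)*v + (9/4)*v^2; F = -25/4 + (15/4)*v - (15/4)*u + (9/4)*u*v; G = 29/4 + (15/2)*u + (9/4)*u^2
Gamma^k_ij = (1/2) g^{kl} (d_i g_jl + d_j g_il - d_l g_ij), with g^inv = (1/(EG-F^2)) [[G, -F], [-F, E]]
first partials: E_u = 0, E_v = -15/2 + (9/2)*v, F_u = -15/4 + (9/4)*v, F_v = 15/4 + (9/4)*u, G_u = 15/2 + (9/2)*u, G_v = 0
D = EG - F^2 = 27/2 - (15/2)*v + (15/2)*u + (9/4)*v^2 + (9/4)*u^2
expanded: Gamma^u_uu = (G E_u - 2F F_u + F E_v)/(2D), Gamma^u_uv = (G E_v - F G_u)/(2D), Gamma^u_vv = (2G F_v - G G_u - F G_v)/(2D), Gamma^v_uu = (2E F_u - E E_v - F E_u)/(2D), Gamma^v_uv = (E G_u - F E_v)/(2D), Gamma^v_vv = (E G_v - 2F F_v + F G_u)/(2D); substitute and cancel common factors


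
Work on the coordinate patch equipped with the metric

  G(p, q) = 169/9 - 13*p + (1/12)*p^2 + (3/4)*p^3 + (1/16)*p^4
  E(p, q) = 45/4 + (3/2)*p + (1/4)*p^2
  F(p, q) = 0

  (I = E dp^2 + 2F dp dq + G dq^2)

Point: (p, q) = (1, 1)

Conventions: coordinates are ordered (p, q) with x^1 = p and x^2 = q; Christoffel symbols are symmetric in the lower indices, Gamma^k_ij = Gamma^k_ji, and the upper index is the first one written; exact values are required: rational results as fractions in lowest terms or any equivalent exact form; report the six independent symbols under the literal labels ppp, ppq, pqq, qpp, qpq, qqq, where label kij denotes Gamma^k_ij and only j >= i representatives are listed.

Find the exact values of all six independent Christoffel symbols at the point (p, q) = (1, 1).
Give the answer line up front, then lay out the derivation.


Answer: Gamma_ppp = 1/13, Gamma_ppq = 0, Gamma_pqq = 31/78, Gamma_qpp = 0, Gamma_qpq = -24/31, Gamma_qqq = 0

E = 13, F = 0, G = 961/144 at the point
E_p = 2, E_q = 0, F_p = 0, F_q = 0, G_p = -31/3, G_q = 0
EG - F^2 = 12493/144;  g^inv = (144/12493) * [[961/144, 0], [0, 13]]
first-kind symbols [ij,l] = (1/2)(d_i g_jl + d_j g_il - d_l g_ij): [pp,p] = E_p/2 = 1, [pp,q] = F_p - E_q/2 = 0, [pq,p] = E_q/2 = 0, [pq,q] = G_p/2 = -31/6, [qq,p] = F_q - G_p/2 = 31/6, [qq,q] = G_q/2 = 0
Gamma^p_ij = (G*[ij,p] - F*[ij,q])/(EG - F^2), Gamma^q_ij = (E*[ij,q] - F*[ij,p])/(EG - F^2)


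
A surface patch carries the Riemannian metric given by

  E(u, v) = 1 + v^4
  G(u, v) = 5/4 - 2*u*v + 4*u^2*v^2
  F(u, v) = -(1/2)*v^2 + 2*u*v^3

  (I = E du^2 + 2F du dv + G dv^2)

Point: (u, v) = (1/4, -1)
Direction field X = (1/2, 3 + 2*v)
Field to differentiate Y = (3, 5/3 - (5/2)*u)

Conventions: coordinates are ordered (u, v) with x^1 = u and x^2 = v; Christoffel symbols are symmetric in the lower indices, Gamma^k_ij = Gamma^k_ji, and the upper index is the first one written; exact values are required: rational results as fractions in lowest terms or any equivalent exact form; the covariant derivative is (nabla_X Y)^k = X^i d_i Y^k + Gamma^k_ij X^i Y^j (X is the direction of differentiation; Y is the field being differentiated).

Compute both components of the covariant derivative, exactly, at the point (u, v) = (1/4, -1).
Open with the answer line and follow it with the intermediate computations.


Answer: (nabla_X Y)^u = -313/144, (nabla_X Y)^v = 133/144

E = 2, F = -1, G = 2 at the point
E_u = 0, E_v = -4, F_u = -2, F_v = 5/2, G_u = 4, G_v = -1
EG - F^2 = 3;  g^inv = (1/3) * [[2, 1], [1, 2]]
first-kind symbols [ij,l] = (1/2)(d_i g_jl + d_j g_il - d_l g_ij): [uu,u] = E_u/2 = 0, [uu,v] = F_u - E_v/2 = 0, [uv,u] = E_v/2 = -2, [uv,v] = G_u/2 = 2, [vv,u] = F_v - G_u/2 = 1/2, [vv,v] = G_v/2 = -1/2
Gamma^u_ij = (G*[ij,u] - F*[ij,v])/(EG - F^2), Gamma^v_ij = (E*[ij,v] - F*[ij,u])/(EG - F^2)
Gamma_uuu = 0, Gamma_uuv = -2/3, Gamma_uvv = 1/6, Gamma_vuu = 0, Gamma_vuv = 2/3, Gamma_vvv = -1/6
X = (1/2, 1), Y = (3, 25/24) at the point


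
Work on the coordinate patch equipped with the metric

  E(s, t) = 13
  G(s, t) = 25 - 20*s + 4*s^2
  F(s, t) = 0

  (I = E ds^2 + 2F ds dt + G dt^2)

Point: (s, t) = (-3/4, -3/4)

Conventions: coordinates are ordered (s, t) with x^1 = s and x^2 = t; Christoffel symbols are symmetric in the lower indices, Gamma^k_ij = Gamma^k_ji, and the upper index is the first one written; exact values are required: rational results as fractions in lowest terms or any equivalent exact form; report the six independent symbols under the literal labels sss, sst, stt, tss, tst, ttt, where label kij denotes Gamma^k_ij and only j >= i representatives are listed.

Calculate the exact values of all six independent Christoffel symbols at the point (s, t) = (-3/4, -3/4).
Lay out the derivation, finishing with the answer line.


E = 13, F = 0, G = 169/4 at the point
E_s = 0, E_t = 0, F_s = 0, F_t = 0, G_s = -26, G_t = 0
EG - F^2 = 2197/4;  g^inv = (4/2197) * [[169/4, 0], [0, 13]]
first-kind symbols [ij,l] = (1/2)(d_i g_jl + d_j g_il - d_l g_ij): [ss,s] = E_s/2 = 0, [ss,t] = F_s - E_t/2 = 0, [st,s] = E_t/2 = 0, [st,t] = G_s/2 = -13, [tt,s] = F_t - G_s/2 = 13, [tt,t] = G_t/2 = 0
Gamma^s_ij = (G*[ij,s] - F*[ij,t])/(EG - F^2), Gamma^t_ij = (E*[ij,t] - F*[ij,s])/(EG - F^2)

Answer: Gamma_sss = 0, Gamma_sst = 0, Gamma_stt = 1, Gamma_tss = 0, Gamma_tst = -4/13, Gamma_ttt = 0


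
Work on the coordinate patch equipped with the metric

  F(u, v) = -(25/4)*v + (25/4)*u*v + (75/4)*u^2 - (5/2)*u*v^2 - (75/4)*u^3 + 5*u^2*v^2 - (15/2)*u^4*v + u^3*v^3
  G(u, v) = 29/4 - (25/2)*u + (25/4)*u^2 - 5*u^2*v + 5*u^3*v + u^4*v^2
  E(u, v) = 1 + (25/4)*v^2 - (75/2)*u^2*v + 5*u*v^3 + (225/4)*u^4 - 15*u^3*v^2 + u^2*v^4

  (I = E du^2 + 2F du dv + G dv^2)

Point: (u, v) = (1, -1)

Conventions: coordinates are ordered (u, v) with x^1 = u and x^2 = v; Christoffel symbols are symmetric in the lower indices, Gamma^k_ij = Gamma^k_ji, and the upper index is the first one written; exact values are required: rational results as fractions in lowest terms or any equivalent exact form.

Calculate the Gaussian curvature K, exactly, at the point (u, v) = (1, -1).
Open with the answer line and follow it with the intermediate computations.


Answer: K = -57/27556

E = 82, F = 9, G = 2, EG - F^2 = 83 at the point
E_u = 252, E_v = -9, F_u = 19/2, F_v = -19/2, G_u = -1, G_v = -2
E_vv = -71/2, F_uv = -119/4, G_uu = 9/2
By Brioschi, K is (det M1 - det M2) divided by (EG - F^2) squared.
M1 = [[-E_vv/2 + F_uv - G_uu/2, E_u/2, F_u - E_v/2], [F_v - G_u/2, E, F], [G_v/2, F, G]] = [[-57/4, 126, 14], [-9, 82, 9], [-1, 9, 2]]; det M1 = -139/4
M2 = [[0, E_v/2, G_u/2], [E_v/2, E, F], [G_u/2, F, G]] = [[0, -9/2, -1/2], [-9/2, 82, 9], [-1/2, 9, 2]]; det M2 = -41/2
det M1 - det M2 = -57/4; K = -57/4 / (83)^2 = -57/27556


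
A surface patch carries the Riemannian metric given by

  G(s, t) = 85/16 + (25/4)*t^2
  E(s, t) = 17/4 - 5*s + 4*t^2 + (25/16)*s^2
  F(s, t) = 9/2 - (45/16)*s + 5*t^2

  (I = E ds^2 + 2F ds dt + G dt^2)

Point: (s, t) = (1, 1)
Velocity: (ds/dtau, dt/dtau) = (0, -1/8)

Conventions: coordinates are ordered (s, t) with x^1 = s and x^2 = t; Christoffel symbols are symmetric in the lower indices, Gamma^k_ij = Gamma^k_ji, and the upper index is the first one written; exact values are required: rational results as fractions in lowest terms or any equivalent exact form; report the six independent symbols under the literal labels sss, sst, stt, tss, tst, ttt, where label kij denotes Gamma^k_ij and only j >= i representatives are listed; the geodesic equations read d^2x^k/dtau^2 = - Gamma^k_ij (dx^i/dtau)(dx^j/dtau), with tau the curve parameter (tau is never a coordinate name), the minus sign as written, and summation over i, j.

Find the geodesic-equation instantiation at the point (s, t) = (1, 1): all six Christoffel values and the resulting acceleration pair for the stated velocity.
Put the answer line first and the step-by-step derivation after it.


Answer: Gamma_sss = 2222/699, Gamma_sst = 2960/699, Gamma_stt = 1575/233, Gamma_tss = -1697/699, Gamma_tst = -1712/699, Gamma_ttt = -785/233; accelerations (d^2s/dtau^2, d^2t/dtau^2) = (-1575/14912, 785/14912)

E = 77/16, F = 107/16, G = 185/16 at the point
E_s = -15/8, E_t = 8, F_s = -45/16, F_t = 10, G_s = 0, G_t = 25/2
EG - F^2 = 699/64;  g^inv = (64/699) * [[185/16, -107/16], [-107/16, 77/16]]
first-kind symbols [ij,l] = (1/2)(d_i g_jl + d_j g_il - d_l g_ij): [ss,s] = E_s/2 = -15/16, [ss,t] = F_s - E_t/2 = -109/16, [st,s] = E_t/2 = 4, [st,t] = G_s/2 = 0, [tt,s] = F_t - G_s/2 = 10, [tt,t] = G_t/2 = 25/4
Gamma^s_ij = (G*[ij,s] - F*[ij,t])/(EG - F^2), Gamma^t_ij = (E*[ij,t] - F*[ij,s])/(EG - F^2)
Gamma_sss = 2222/699, Gamma_sst = 2960/699, Gamma_stt = 1575/233, Gamma_tss = -1697/699, Gamma_tst = -1712/699, Gamma_ttt = -785/233
d^2s/dtau^2 = -(Gamma_sss*(0)^2 + 2*Gamma_sst*(0)*(-1/8) + Gamma_stt*(-1/8)^2) = -1575/14912
d^2t/dtau^2 = -(Gamma_tss*(0)^2 + 2*Gamma_tst*(0)*(-1/8) + Gamma_ttt*(-1/8)^2) = 785/14912


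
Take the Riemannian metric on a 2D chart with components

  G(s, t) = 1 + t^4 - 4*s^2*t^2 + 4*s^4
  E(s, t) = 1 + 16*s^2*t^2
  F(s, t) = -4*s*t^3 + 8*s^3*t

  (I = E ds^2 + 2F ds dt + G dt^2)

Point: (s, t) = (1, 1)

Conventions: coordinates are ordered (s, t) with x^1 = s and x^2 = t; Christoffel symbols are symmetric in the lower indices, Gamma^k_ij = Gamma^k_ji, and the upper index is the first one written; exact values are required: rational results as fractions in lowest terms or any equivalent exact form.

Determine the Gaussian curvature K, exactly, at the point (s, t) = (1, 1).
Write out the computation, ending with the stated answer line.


E = 17, F = 4, G = 2, EG - F^2 = 18 at the point
E_s = 32, E_t = 32, F_s = 20, F_t = -4, G_s = 8, G_t = -4
E_tt = 32, F_st = 12, G_ss = 40
Evaluate Brioschi's two determinant matrices M1, M2 and divide by (EG - F^2)^2.
M1 = [[-E_tt/2 + F_st - G_ss/2, E_s/2, F_s - E_t/2], [F_t - G_s/2, E, F], [G_t/2, F, G]] = [[-24, 16, 4], [-8, 17, 4], [-2, 4, 2]]; det M1 = -296
M2 = [[0, E_t/2, G_s/2], [E_t/2, E, F], [G_s/2, F, G]] = [[0, 16, 4], [16, 17, 4], [4, 4, 2]]; det M2 = -272
det M1 - det M2 = -24; K = -24 / (18)^2 = -2/27

Answer: K = -2/27


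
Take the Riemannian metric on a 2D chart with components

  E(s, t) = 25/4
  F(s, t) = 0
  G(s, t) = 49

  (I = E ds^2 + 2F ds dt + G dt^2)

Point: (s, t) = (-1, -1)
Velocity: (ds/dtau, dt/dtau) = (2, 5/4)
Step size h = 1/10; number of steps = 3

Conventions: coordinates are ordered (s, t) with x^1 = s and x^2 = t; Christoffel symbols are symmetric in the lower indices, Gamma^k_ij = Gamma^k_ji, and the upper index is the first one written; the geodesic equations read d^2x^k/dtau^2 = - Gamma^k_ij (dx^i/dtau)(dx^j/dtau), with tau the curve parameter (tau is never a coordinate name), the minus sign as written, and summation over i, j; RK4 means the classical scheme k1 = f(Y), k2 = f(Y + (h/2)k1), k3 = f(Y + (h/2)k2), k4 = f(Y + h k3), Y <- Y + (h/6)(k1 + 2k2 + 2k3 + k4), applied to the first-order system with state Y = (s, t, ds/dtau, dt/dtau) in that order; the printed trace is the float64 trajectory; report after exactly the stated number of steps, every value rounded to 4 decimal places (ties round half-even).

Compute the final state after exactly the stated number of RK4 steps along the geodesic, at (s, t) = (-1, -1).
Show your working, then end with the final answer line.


f(Y) = (ds/dtau, dt/dtau, -Gamma^s_ij Y'^i Y'^j, -Gamma^t_ij Y'^i Y'^j) with the Gammas evaluated at the stage position; h = 0.100000; intermediate values shown to 6 dp
step 0: s = -1.0000, t = -1.0000, ds/dtau = 2.0000, dt/dtau = 1.2500
step 1:
  k1: at (s, t) = (-1.000000, -1.000000), (ds/dtau, dt/dtau) = (2.000000, 1.250000); Gamma_sss = 0.000000, Gamma_sst = 0.000000, Gamma_stt = 0.000000, Gamma_tss = 0.000000, Gamma_tst = 0.000000, Gamma_ttt = 0.000000; k1 = (2.000000, 1.250000, 0.000000, 0.000000)
  k2: at (s, t) = (-0.900000, -0.937500), (ds/dtau, dt/dtau) = (2.000000, 1.250000); Gamma_sss = 0.000000, Gamma_sst = 0.000000, Gamma_stt = 0.000000, Gamma_tss = 0.000000, Gamma_tst = 0.000000, Gamma_ttt = 0.000000; k2 = (2.000000, 1.250000, 0.000000, 0.000000)
  k3: at (s, t) = (-0.900000, -0.937500), (ds/dtau, dt/dtau) = (2.000000, 1.250000); Gamma_sss = 0.000000, Gamma_sst = 0.000000, Gamma_stt = 0.000000, Gamma_tss = 0.000000, Gamma_tst = 0.000000, Gamma_ttt = 0.000000; k3 = (2.000000, 1.250000, 0.000000, 0.000000)
  k4: at (s, t) = (-0.800000, -0.875000), (ds/dtau, dt/dtau) = (2.000000, 1.250000); Gamma_sss = 0.000000, Gamma_sst = 0.000000, Gamma_stt = 0.000000, Gamma_tss = 0.000000, Gamma_tst = 0.000000, Gamma_ttt = 0.000000; k4 = (2.000000, 1.250000, 0.000000, 0.000000)
  Y <- Y + (h/6)(k1 + 2k2 + 2k3 + k4): s = -0.8000, t = -0.8750, ds/dtau = 2.0000, dt/dtau = 1.2500
step 2:
  k1: at (s, t) = (-0.800000, -0.875000), (ds/dtau, dt/dtau) = (2.000000, 1.250000); Gamma_sss = 0.000000, Gamma_sst = 0.000000, Gamma_stt = 0.000000, Gamma_tss = 0.000000, Gamma_tst = 0.000000, Gamma_ttt = 0.000000; k1 = (2.000000, 1.250000, 0.000000, 0.000000)
  k2: at (s, t) = (-0.700000, -0.812500), (ds/dtau, dt/dtau) = (2.000000, 1.250000); Gamma_sss = 0.000000, Gamma_sst = 0.000000, Gamma_stt = 0.000000, Gamma_tss = 0.000000, Gamma_tst = 0.000000, Gamma_ttt = 0.000000; k2 = (2.000000, 1.250000, 0.000000, 0.000000)
  k3: at (s, t) = (-0.700000, -0.812500), (ds/dtau, dt/dtau) = (2.000000, 1.250000); Gamma_sss = 0.000000, Gamma_sst = 0.000000, Gamma_stt = 0.000000, Gamma_tss = 0.000000, Gamma_tst = 0.000000, Gamma_ttt = 0.000000; k3 = (2.000000, 1.250000, 0.000000, 0.000000)
  k4: at (s, t) = (-0.600000, -0.750000), (ds/dtau, dt/dtau) = (2.000000, 1.250000); Gamma_sss = 0.000000, Gamma_sst = 0.000000, Gamma_stt = 0.000000, Gamma_tss = 0.000000, Gamma_tst = 0.000000, Gamma_ttt = 0.000000; k4 = (2.000000, 1.250000, 0.000000, 0.000000)
  Y <- Y + (h/6)(k1 + 2k2 + 2k3 + k4): s = -0.6000, t = -0.7500, ds/dtau = 2.0000, dt/dtau = 1.2500
step 3:
  k1: at (s, t) = (-0.600000, -0.750000), (ds/dtau, dt/dtau) = (2.000000, 1.250000); Gamma_sss = 0.000000, Gamma_sst = 0.000000, Gamma_stt = 0.000000, Gamma_tss = 0.000000, Gamma_tst = 0.000000, Gamma_ttt = 0.000000; k1 = (2.000000, 1.250000, 0.000000, 0.000000)
  k2: at (s, t) = (-0.500000, -0.687500), (ds/dtau, dt/dtau) = (2.000000, 1.250000); Gamma_sss = 0.000000, Gamma_sst = 0.000000, Gamma_stt = 0.000000, Gamma_tss = 0.000000, Gamma_tst = 0.000000, Gamma_ttt = 0.000000; k2 = (2.000000, 1.250000, 0.000000, 0.000000)
  k3: at (s, t) = (-0.500000, -0.687500), (ds/dtau, dt/dtau) = (2.000000, 1.250000); Gamma_sss = 0.000000, Gamma_sst = 0.000000, Gamma_stt = 0.000000, Gamma_tss = 0.000000, Gamma_tst = 0.000000, Gamma_ttt = 0.000000; k3 = (2.000000, 1.250000, 0.000000, 0.000000)
  k4: at (s, t) = (-0.400000, -0.625000), (ds/dtau, dt/dtau) = (2.000000, 1.250000); Gamma_sss = 0.000000, Gamma_sst = 0.000000, Gamma_stt = 0.000000, Gamma_tss = 0.000000, Gamma_tst = 0.000000, Gamma_ttt = 0.000000; k4 = (2.000000, 1.250000, 0.000000, 0.000000)
  Y <- Y + (h/6)(k1 + 2k2 + 2k3 + k4): s = -0.4000, t = -0.6250, ds/dtau = 2.0000, dt/dtau = 1.2500

Answer: s = -0.4000, t = -0.6250, ds/dtau = 2.0000, dt/dtau = 1.2500


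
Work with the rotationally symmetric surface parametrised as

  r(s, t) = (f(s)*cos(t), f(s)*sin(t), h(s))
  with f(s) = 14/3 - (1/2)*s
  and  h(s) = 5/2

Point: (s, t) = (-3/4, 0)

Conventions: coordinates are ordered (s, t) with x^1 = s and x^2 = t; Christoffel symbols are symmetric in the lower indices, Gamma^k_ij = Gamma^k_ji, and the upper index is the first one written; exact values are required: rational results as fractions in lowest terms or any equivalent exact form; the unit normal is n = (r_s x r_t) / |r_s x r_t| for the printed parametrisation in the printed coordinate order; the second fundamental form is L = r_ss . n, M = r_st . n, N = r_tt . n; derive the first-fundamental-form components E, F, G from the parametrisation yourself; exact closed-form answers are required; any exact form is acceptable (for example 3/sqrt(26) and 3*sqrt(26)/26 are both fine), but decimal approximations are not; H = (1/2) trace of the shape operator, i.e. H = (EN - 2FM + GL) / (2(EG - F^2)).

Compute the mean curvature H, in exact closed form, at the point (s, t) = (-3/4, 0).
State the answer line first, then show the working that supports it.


Answer: H = 0

f = 121/24, f' = -1/2, f'' = 0, h' = 0, h'' = 0
E = 1/4, F = 0, G = 14641/576; answer radicand W^2 = 1/4
unnormalised second-form numerators: l = 0, m = 0, n = 0; L = l/sqrt(1/4), and similarly M = m/sqrt(W^2), N = n/sqrt(W^2)
H = (E*n - 2*F*m + G*l) / (2*(EG - F^2)*sqrt(W^2)); E*n - 2*F*m + G*l = 0, EG - F^2 = 14641/2304, so H = (0)/sqrt(1/4)


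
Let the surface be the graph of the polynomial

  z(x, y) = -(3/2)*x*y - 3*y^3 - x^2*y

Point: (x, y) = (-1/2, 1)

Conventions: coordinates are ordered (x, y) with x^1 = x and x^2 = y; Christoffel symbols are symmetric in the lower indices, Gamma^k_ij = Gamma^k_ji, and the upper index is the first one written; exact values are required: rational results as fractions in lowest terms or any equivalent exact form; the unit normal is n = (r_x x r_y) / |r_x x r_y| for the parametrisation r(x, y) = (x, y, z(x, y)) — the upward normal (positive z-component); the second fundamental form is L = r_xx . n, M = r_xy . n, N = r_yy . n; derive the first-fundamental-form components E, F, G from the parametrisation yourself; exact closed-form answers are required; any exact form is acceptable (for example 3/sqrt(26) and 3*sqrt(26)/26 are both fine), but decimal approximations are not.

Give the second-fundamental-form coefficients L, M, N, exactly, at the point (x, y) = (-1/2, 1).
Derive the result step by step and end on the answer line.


z_x = -1/2, z_y = -17/2, z_xx = -2, z_xy = -1/2, z_yy = -18
E = 5/4, F = 17/4, G = 293/4; answer radicand W^2 = 147/2
unnormalised second-form numerators: l = -2, m = -1/2, n = -18; L = l/sqrt(147/2), and similarly M = m/sqrt(W^2), N = n/sqrt(W^2)

Answer: L = -2*sqrt(6)/21, M = -sqrt(6)/42, N = -6*sqrt(6)/7


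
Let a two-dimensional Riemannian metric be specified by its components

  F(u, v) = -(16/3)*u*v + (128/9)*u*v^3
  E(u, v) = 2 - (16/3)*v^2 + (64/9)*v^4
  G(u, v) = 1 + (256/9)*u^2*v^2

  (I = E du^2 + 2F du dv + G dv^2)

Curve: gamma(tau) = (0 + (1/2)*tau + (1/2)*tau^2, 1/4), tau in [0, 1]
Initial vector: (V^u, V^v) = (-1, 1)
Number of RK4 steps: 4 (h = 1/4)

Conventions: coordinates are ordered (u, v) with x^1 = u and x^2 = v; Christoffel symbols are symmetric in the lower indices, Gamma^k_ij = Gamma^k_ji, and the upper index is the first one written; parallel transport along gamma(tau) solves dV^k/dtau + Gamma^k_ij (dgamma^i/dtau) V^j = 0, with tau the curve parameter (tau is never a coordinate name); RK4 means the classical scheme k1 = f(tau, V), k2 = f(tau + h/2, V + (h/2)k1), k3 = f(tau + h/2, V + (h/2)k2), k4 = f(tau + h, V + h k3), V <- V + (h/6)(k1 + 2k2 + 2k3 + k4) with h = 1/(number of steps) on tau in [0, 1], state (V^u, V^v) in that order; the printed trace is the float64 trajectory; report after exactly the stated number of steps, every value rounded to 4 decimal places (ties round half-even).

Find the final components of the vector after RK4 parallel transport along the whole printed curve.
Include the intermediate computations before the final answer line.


gamma'(tau) = (1/2 + tau, 0); f(tau, V)^k = -Gamma^k_ij(gamma(tau)) gamma'^i(tau) V^j; h = 1/4; intermediate values shown to 6 dp
curve data and Christoffel symbols at the stage parameters:
  tau = 0.000000: gamma = (0.000000, 0.250000), gamma' = (0.500000, 0.000000); Gamma_uuu = 0.000000, Gamma_uuv = -0.655738, Gamma_uvv = 0.000000, Gamma_vuu = 0.000000, Gamma_vuv = 0.000000, Gamma_vvv = 0.000000
  tau = 0.125000: gamma = (0.070312, 0.250000), gamma' = (0.625000, 0.000000); Gamma_uuu = 0.000000, Gamma_uuv = -0.652354, Gamma_uvv = -0.183475, Gamma_vuu = 0.000000, Gamma_vuv = 0.073390, Gamma_vvv = 0.020641
  tau = 0.250000: gamma = (0.156250, 0.250000), gamma' = (0.750000, 0.000000); Gamma_uuu = 0.000000, Gamma_uuv = -0.639361, Gamma_uvv = -0.399600, Gamma_vuu = 0.000000, Gamma_vuv = 0.159840, Gamma_vvv = 0.099900
  tau = 0.375000: gamma = (0.257812, 0.250000), gamma' = (0.875000, 0.000000); Gamma_uuu = 0.000000, Gamma_uuv = -0.612990, Gamma_uvv = -0.632146, Gamma_vuu = 0.000000, Gamma_vuv = 0.252858, Gamma_vvv = 0.260760
  tau = 0.500000: gamma = (0.375000, 0.250000), gamma' = (1.000000, 0.000000); Gamma_uuu = 0.000000, Gamma_uuv = -0.571429, Gamma_uvv = -0.857143, Gamma_vuu = 0.000000, Gamma_vuv = 0.342857, Gamma_vvv = 0.514286
  tau = 0.625000: gamma = (0.507812, 0.250000), gamma' = (1.125000, 0.000000); Gamma_uuu = 0.000000, Gamma_uuv = -0.516103, Gamma_uvv = -1.048334, Gamma_vuu = 0.000000, Gamma_vuv = 0.419334, Gamma_vvv = 0.851772
  tau = 0.750000: gamma = (0.656250, 0.250000), gamma' = (1.250000, 0.000000); Gamma_uuu = 0.000000, Gamma_uuv = -0.451658, Gamma_uvv = -1.185603, Gamma_vuu = 0.000000, Gamma_vuv = 0.474241, Gamma_vvv = 1.244884
  tau = 0.875000: gamma = (0.820312, 0.250000), gamma' = (1.375000, 0.000000); Gamma_uuu = 0.000000, Gamma_uuv = -0.384370, Gamma_uvv = -1.261214, Gamma_vuu = 0.000000, Gamma_vuv = 0.504486, Gamma_vvv = 1.655343
  tau = 1.000000: gamma = (1.000000, 0.250000), gamma' = (1.500000, 0.000000); Gamma_uuu = 0.000000, Gamma_uuv = -0.320000, Gamma_uvv = -1.280000, Gamma_vuu = 0.000000, Gamma_vuv = 0.512000, Gamma_vvv = 2.048000
step 0: V^u = -1.0000, V^v = 1.0000
step 1: k1 = (0.327869, 0.000000), k2 = (0.407721, -0.045869), k3 = (0.405384, -0.045606), k4 = (0.474053, -0.118513); V <- V + (h/6)(k1 + 2k2 + 2k3 + k4): V^u = -0.8988, V^v = 0.9874
step 2: k1 = (0.473497, -0.118374), k2 = (0.521693, -0.215198), k3 = (0.515201, -0.212520), k4 = (0.533891, -0.320335); V <- V + (h/6)(k1 + 2k2 + 2k3 + k4): V^u = -0.7704, V^v = 0.9335
step 3: k1 = (0.533438, -0.320063), k2 = (0.518785, -0.421513), k3 = (0.511422, -0.415531), k4 = (0.468389, -0.491808); V <- V + (h/6)(k1 + 2k2 + 2k3 + k4): V^u = -0.6429, V^v = 0.8299
step 4: k1 = (0.468559, -0.491987), k2 = (0.406125, -0.533039), k3 = (0.403413, -0.529480), k4 = (0.334831, -0.535730); V <- V + (h/6)(k1 + 2k2 + 2k3 + k4): V^u = -0.5419, V^v = 0.6986

Answer: V^u = -0.5419, V^v = 0.6986
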